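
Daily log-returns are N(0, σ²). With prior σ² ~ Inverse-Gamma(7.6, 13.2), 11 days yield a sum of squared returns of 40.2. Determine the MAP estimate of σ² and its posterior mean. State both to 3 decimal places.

MAP = 2.362; posterior mean = 2.752

Posterior: Inverse-Gamma(shape = 7.6+11/2 = 13.1, scale = 13.2+40.2/2 = 33.3).
Mode = β/(α+1) = 33.3/14.1 = 2.362.
Mean = β/(α−1) = 33.3/12.1 = 2.752.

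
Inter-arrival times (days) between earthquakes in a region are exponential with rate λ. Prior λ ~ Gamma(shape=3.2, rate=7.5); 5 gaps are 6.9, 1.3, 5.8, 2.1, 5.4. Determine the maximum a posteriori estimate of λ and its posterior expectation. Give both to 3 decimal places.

MAP = 0.248, posterior mean = 0.283

Σ times = 21.5. Posterior: Gamma(shape = 3.2+5 = 8.2, rate = 7.5+21.5 = 29.0).
Mode = (α−1)/β = 7.2/29.0 = 0.248.
Mean = α/β = 8.2/29.0 = 0.283.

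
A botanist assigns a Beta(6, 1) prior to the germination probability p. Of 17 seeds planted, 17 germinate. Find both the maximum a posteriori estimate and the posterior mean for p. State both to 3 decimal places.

Posterior: Beta(6+17, 1+0) = Beta(23, 1).
Since β = 1 ≤ 1 and α > 1, the Beta density is monotone increasing on [0,1]; the mode is at 1.
Mean = 23/(23+1) = 0.958.

MAP = 1.000, posterior mean = 0.958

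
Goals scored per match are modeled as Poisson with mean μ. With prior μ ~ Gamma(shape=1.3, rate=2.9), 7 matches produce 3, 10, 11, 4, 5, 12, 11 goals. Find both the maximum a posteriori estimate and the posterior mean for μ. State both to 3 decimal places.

Σ counts = 56. Posterior: Gamma(shape = 1.3+56 = 57.3, rate = 2.9+7 = 9.9).
Mode = (α−1)/β = 56.3/9.9 = 5.687.
Mean = α/β = 57.3/9.9 = 5.788.
Right-skewed posterior ⇒ mode < mean.

μ_MAP = 5.687, E[μ|data] = 5.788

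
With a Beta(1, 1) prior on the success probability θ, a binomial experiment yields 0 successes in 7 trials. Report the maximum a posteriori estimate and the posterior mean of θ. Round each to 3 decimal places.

MAP: 0.000. Posterior mean: 0.111.

Posterior: Beta(1+0, 1+7) = Beta(1, 8).
Since α = 1 ≤ 1 and β > 1, the Beta density is monotone decreasing on [0,1]; the mode is at 0.
Mean = 1/(1+8) = 0.111.
The posterior is right-skewed, so the mean exceeds the mode.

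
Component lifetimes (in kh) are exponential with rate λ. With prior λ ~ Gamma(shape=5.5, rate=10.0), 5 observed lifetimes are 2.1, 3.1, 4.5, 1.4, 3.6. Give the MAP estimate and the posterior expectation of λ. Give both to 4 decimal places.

Σ times = 14.7. Posterior: Gamma(shape = 5.5+5 = 10.5, rate = 10.0+14.7 = 24.7).
Mode = (α−1)/β = 9.5/24.7 = 0.3846.
Mean = α/β = 10.5/24.7 = 0.4251.

λ_MAP = 0.3846, E[λ|data] = 0.4251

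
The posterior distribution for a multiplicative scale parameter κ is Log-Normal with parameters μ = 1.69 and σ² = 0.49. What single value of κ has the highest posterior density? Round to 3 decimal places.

Mode = exp(μ − σ²) = exp(1.20) = 3.320.
Mean = exp(μ + σ²/2) = exp(1.935) = 6.924.
This is the posterior mode — the MAP estimate.

3.320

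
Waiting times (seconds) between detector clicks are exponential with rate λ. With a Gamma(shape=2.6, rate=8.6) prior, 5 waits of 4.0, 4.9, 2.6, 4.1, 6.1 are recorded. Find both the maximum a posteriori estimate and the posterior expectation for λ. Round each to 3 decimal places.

Σ times = 21.7. Posterior: Gamma(shape = 2.6+5 = 7.6, rate = 8.6+21.7 = 30.3).
Mode = (α−1)/β = 6.6/30.3 = 0.218.
Mean = α/β = 7.6/30.3 = 0.251.
Right-skewed posterior ⇒ mode < mean.

MAP = 0.218; posterior mean = 0.251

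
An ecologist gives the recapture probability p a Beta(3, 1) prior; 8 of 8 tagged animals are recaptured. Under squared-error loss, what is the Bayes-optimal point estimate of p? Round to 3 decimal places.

0.917

Posterior: Beta(3+8, 1+0) = Beta(11, 1).
Since β = 1 ≤ 1 and α > 1, the Beta density is monotone increasing on [0,1]; the mode is at 1.
Mean = 11/(11+1) = 0.917.
Squared-error loss ⇒ the optimal estimator is the posterior mean.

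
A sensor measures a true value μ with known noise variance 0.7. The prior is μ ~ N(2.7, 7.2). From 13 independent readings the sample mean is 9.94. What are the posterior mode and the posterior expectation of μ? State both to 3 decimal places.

Posterior for μ is Normal. Precision-weighted mean: (1/7.2·2.7 + 13/0.7·9.94) / (1/7.2 + 13/0.7) = 9.886.
A Normal posterior is symmetric, so mode = mean.

MAP = 9.886; posterior mean = 9.886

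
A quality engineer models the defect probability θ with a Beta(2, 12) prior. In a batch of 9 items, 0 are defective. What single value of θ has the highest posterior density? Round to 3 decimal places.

0.048

Posterior: Beta(2+0, 12+9) = Beta(2, 21).
Mode = (2−1)/(2+21−2) = 1/21 = 0.048.
Mean = 2/(2+21) = 2/23 = 0.087.
This is the posterior mode — the MAP estimate.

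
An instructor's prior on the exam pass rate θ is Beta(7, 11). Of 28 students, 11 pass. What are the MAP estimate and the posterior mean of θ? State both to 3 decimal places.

Posterior: Beta(7+11, 11+17) = Beta(18, 28).
Mode = (18−1)/(18+28−2) = 17/44 = 0.386.
Mean = 18/(18+28) = 18/46 = 0.391.

MAP = 0.386, posterior mean = 0.391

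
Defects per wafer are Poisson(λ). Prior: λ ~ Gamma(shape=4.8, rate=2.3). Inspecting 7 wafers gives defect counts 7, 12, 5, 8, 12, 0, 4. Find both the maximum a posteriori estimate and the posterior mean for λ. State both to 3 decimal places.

MAP: 5.570. Posterior mean: 5.677.

Σ counts = 48. Posterior: Gamma(shape = 4.8+48 = 52.8, rate = 2.3+7 = 9.3).
Mode = (α−1)/β = 51.8/9.3 = 5.570.
Mean = α/β = 52.8/9.3 = 5.677.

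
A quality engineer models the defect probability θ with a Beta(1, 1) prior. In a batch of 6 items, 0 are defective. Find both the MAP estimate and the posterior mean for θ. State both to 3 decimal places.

Posterior: Beta(1+0, 1+6) = Beta(1, 7).
Since α = 1 ≤ 1 and β > 1, the Beta density is monotone decreasing on [0,1]; the mode is at 0.
Mean = 1/(1+7) = 0.125.
Mean > mode: the posterior has a right tail.

MAP estimate = 0.000, posterior mean = 0.125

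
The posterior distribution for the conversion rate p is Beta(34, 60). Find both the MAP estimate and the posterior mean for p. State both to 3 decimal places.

Mode = (34−1)/(34+60−2) = 33/92 = 0.359.
Mean = 34/(34+60) = 34/94 = 0.362.

MAP estimate = 0.359, posterior mean = 0.362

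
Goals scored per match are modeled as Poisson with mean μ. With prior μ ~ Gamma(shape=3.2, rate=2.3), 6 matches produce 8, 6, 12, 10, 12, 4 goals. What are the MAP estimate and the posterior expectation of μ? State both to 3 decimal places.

MAP = 6.530, posterior mean = 6.651

Σ counts = 52. Posterior: Gamma(shape = 3.2+52 = 55.2, rate = 2.3+6 = 8.3).
Mode = (α−1)/β = 54.2/8.3 = 6.530.
Mean = α/β = 55.2/8.3 = 6.651.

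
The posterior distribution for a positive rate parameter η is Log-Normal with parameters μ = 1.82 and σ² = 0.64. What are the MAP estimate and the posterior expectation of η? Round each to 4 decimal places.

MAP: 3.2544. Posterior mean: 8.4994.

Mode = exp(μ − σ²) = exp(1.18) = 3.2544.
Mean = exp(μ + σ²/2) = exp(2.140) = 8.4994.
The posterior is right-skewed, so the mean exceeds the mode.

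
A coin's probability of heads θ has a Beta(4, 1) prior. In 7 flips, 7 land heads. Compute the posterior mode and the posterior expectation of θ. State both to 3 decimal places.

MAP: 1.000. Posterior mean: 0.917.

Posterior: Beta(4+7, 1+0) = Beta(11, 1).
Since β = 1 ≤ 1 and α > 1, the Beta density is monotone increasing on [0,1]; the mode is at 1.
Mean = 11/(11+1) = 0.917.
Mode > mean: the posterior has a left tail.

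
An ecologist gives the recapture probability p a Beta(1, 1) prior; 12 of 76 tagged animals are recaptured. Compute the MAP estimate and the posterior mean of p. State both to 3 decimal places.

Posterior: Beta(1+12, 1+64) = Beta(13, 65).
Mode = (13−1)/(13+65−2) = 12/76 = 0.158.
With a flat prior the MAP equals the MLE, 12/76.
Mean = 13/(13+65) = 13/78 = 0.167.

MAP = 0.158, posterior mean = 0.167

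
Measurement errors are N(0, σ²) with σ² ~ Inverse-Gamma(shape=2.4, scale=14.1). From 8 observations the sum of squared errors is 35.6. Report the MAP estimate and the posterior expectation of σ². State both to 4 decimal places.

σ²_MAP = 4.3108, E[σ²|data] = 5.9074

Posterior: Inverse-Gamma(shape = 2.4+8/2 = 6.4, scale = 14.1+35.6/2 = 31.9).
Mode = β/(α+1) = 31.9/7.4 = 4.3108.
Mean = β/(α−1) = 31.9/5.4 = 5.9074.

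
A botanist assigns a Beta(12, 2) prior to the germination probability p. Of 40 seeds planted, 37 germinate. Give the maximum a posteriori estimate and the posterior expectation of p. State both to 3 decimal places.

Posterior: Beta(12+37, 2+3) = Beta(49, 5).
Mode = (49−1)/(49+5−2) = 48/52 = 0.923.
Mean = 49/(49+5) = 49/54 = 0.907.
Left-skewed posterior ⇒ mean < mode.

MAP = 0.923; posterior mean = 0.907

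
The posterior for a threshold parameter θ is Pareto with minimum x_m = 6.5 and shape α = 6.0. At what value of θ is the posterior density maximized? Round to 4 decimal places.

6.5000

The Pareto density is strictly decreasing on [x_m, ∞), so the mode is x_m = 6.5000.
Mean = α·x_m/(α−1) = 6.0·6.5/5.0 = 7.8000.
This is the posterior mode — the MAP estimate.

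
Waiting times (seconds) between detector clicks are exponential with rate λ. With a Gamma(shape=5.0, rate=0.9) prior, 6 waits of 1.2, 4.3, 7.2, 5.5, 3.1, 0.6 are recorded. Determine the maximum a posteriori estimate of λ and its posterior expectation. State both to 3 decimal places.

Σ times = 21.9. Posterior: Gamma(shape = 5.0+6 = 11.0, rate = 0.9+21.9 = 22.8).
Mode = (α−1)/β = 10.0/22.8 = 0.439.
Mean = α/β = 11.0/22.8 = 0.482.

λ_MAP = 0.439, E[λ|data] = 0.482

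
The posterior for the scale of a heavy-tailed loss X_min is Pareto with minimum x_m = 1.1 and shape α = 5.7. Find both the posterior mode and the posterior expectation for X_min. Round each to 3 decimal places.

X_min_MAP = 1.100, E[X_min|data] = 1.334

The Pareto density is strictly decreasing on [x_m, ∞), so the mode is x_m = 1.100.
Mean = α·x_m/(α−1) = 5.7·1.1/4.7 = 1.334.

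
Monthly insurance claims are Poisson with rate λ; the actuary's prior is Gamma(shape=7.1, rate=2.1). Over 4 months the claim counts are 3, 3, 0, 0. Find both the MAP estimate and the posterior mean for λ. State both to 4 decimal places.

MAP: 1.9836. Posterior mean: 2.1475.

Σ counts = 6. Posterior: Gamma(shape = 7.1+6 = 13.1, rate = 2.1+4 = 6.1).
Mode = (α−1)/β = 12.1/6.1 = 1.9836.
Mean = α/β = 13.1/6.1 = 2.1475.
The mean is pulled above the mode by the posterior's right skew.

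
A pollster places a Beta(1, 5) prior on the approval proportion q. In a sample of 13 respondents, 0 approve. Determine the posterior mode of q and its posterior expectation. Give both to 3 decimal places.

MAP = 0.000, posterior mean = 0.053

Posterior: Beta(1+0, 5+13) = Beta(1, 18).
Since α = 1 ≤ 1 and β > 1, the Beta density is monotone decreasing on [0,1]; the mode is at 0.
Mean = 1/(1+18) = 0.053.
Mean > mode: the posterior has a right tail.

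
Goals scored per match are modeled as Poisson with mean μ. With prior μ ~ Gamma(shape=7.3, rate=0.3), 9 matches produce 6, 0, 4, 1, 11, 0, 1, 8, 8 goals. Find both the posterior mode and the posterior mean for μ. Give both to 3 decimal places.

μ_MAP = 4.871, E[μ|data] = 4.978

Σ counts = 39. Posterior: Gamma(shape = 7.3+39 = 46.3, rate = 0.3+9 = 9.3).
Mode = (α−1)/β = 45.3/9.3 = 4.871.
Mean = α/β = 46.3/9.3 = 4.978.
The posterior is right-skewed, so the mean exceeds the mode.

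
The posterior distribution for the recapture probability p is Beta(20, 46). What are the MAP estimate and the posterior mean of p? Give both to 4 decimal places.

Mode = (20−1)/(20+46−2) = 19/64 = 0.2969.
Mean = 20/(20+46) = 20/66 = 0.3030.

MAP: 0.2969. Posterior mean: 0.3030.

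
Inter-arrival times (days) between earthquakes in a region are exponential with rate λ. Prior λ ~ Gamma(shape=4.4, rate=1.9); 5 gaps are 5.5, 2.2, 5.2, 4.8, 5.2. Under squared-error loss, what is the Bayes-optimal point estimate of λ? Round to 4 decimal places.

Σ times = 22.9. Posterior: Gamma(shape = 4.4+5 = 9.4, rate = 1.9+22.9 = 24.8).
Mode = (α−1)/β = 8.4/24.8 = 0.3387.
Mean = α/β = 9.4/24.8 = 0.3790.
Squared-error loss ⇒ the optimal estimator is the posterior mean.

0.3790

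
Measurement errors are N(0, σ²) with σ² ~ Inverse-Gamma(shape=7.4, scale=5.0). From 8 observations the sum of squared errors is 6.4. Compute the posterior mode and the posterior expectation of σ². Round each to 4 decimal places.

Posterior: Inverse-Gamma(shape = 7.4+8/2 = 11.4, scale = 5.0+6.4/2 = 8.2).
Mode = β/(α+1) = 8.2/12.4 = 0.6613.
Mean = β/(α−1) = 8.2/10.4 = 0.7885.

MAP: 0.6613. Posterior mean: 0.7885.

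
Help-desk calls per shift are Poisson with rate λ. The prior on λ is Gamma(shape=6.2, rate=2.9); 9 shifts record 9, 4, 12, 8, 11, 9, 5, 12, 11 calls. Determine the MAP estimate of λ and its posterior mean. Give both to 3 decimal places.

λ_MAP = 7.244, E[λ|data] = 7.328

Σ counts = 81. Posterior: Gamma(shape = 6.2+81 = 87.2, rate = 2.9+9 = 11.9).
Mode = (α−1)/β = 86.2/11.9 = 7.244.
Mean = α/β = 87.2/11.9 = 7.328.
The mean is pulled above the mode by the posterior's right skew.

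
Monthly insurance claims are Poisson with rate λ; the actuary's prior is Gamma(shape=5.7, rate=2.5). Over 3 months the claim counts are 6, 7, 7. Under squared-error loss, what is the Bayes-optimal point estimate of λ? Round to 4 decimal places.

4.6727

Σ counts = 20. Posterior: Gamma(shape = 5.7+20 = 25.7, rate = 2.5+3 = 5.5).
Mode = (α−1)/β = 24.7/5.5 = 4.4909.
Mean = α/β = 25.7/5.5 = 4.6727.
Squared-error loss ⇒ the optimal estimator is the posterior mean.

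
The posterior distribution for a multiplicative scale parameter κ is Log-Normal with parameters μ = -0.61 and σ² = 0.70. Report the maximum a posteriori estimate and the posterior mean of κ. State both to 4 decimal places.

MAP = 0.2698, posterior mean = 0.7711

Mode = exp(μ − σ²) = exp(-1.31) = 0.2698.
Mean = exp(μ + σ²/2) = exp(-0.260) = 0.7711.
Right-skewed posterior ⇒ mode < mean.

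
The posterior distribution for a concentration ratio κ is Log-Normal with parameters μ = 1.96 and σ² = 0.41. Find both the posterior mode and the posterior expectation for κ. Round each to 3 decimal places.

Mode = exp(μ − σ²) = exp(1.55) = 4.711.
Mean = exp(μ + σ²/2) = exp(2.165) = 8.715.

κ_MAP = 4.711, E[κ|data] = 8.715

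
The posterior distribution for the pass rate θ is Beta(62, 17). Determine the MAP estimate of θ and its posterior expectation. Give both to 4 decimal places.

θ_MAP = 0.7922, E[θ|data] = 0.7848

Mode = (62−1)/(62+17−2) = 61/77 = 0.7922.
Mean = 62/(62+17) = 62/79 = 0.7848.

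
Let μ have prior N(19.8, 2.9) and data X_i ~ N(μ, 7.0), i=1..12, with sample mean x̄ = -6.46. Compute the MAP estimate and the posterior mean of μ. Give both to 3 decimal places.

MAP: -2.062. Posterior mean: -2.062.

Posterior for μ is Normal. Precision-weighted mean: (1/2.9·19.8 + 12/7.0·-6.46) / (1/2.9 + 12/7.0) = -2.062.
A Normal posterior is symmetric, so mode = mean.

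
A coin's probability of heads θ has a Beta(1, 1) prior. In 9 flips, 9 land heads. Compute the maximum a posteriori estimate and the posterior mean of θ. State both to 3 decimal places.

maximum a posteriori estimate = 1.000, posterior mean = 0.909

Posterior: Beta(1+9, 1+0) = Beta(10, 1).
Since β = 1 ≤ 1 and α > 1, the Beta density is monotone increasing on [0,1]; the mode is at 1.
Mean = 10/(10+1) = 0.909.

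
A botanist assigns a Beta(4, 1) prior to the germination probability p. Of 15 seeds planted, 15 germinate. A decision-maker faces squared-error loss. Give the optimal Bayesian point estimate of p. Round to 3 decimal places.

Posterior: Beta(4+15, 1+0) = Beta(19, 1).
Since β = 1 ≤ 1 and α > 1, the Beta density is monotone increasing on [0,1]; the mode is at 1.
Mean = 19/(19+1) = 0.950.
Squared-error loss ⇒ the optimal estimator is the posterior mean.

0.950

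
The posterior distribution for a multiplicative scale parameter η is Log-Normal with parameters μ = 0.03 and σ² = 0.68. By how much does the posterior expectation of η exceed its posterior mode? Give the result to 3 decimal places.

0.926

Mode = exp(μ − σ²) = exp(-0.65) = 0.522.
Mean = exp(μ + σ²/2) = exp(0.370) = 1.448.
Difference = 1.448 − 0.522 = 0.926.
Right-skewed posterior ⇒ mode < mean.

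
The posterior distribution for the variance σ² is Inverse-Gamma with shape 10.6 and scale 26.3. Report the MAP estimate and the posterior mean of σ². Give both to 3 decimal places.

MAP = 2.267; posterior mean = 2.740

Mode = β/(α+1) = 26.3/11.6 = 2.267.
Mean = β/(α−1) = 26.3/9.6 = 2.740.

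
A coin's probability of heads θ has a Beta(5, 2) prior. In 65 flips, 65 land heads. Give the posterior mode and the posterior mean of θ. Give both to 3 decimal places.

θ_MAP = 0.986, E[θ|data] = 0.972

Posterior: Beta(5+65, 2+0) = Beta(70, 2).
Mode = (70−1)/(70+2−2) = 69/70 = 0.986.
Mean = 70/(70+2) = 70/72 = 0.972.
Mode > mean: the posterior has a left tail.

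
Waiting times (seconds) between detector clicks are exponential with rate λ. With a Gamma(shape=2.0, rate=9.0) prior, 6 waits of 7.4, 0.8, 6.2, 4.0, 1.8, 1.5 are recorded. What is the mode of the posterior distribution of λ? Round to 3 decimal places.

Σ times = 21.7. Posterior: Gamma(shape = 2.0+6 = 8.0, rate = 9.0+21.7 = 30.7).
Mode = (α−1)/β = 7.0/30.7 = 0.228.
Mean = α/β = 8.0/30.7 = 0.261.
This is the posterior mode — the MAP estimate.

0.228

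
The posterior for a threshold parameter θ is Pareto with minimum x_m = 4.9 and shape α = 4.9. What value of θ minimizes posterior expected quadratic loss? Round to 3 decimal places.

6.156

The Pareto density is strictly decreasing on [x_m, ∞), so the mode is x_m = 4.900.
Mean = α·x_m/(α−1) = 4.9·4.9/3.9 = 6.156.
Quadratic loss ⇒ the optimal estimator is the posterior mean.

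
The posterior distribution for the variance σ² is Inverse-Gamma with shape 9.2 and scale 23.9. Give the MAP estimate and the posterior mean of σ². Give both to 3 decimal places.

MAP = 2.343; posterior mean = 2.915

Mode = β/(α+1) = 23.9/10.2 = 2.343.
Mean = β/(α−1) = 23.9/8.2 = 2.915.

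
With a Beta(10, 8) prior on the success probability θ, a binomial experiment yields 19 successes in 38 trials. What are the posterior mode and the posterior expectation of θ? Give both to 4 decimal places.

Posterior: Beta(10+19, 8+19) = Beta(29, 27).
Mode = (29−1)/(29+27−2) = 28/54 = 0.5185.
Mean = 29/(29+27) = 29/56 = 0.5179.
Left-skewed posterior ⇒ mean < mode.

MAP = 0.5185, posterior mean = 0.5179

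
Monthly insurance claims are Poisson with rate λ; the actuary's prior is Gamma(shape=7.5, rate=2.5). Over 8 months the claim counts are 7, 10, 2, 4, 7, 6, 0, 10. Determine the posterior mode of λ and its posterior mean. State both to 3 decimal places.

Σ counts = 46. Posterior: Gamma(shape = 7.5+46 = 53.5, rate = 2.5+8 = 10.5).
Mode = (α−1)/β = 52.5/10.5 = 5.000.
Mean = α/β = 53.5/10.5 = 5.095.
Right-skewed posterior ⇒ mode < mean.

MAP = 5.000; posterior mean = 5.095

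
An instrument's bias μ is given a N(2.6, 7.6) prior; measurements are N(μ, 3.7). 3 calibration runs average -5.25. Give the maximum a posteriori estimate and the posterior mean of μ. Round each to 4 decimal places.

Posterior for μ is Normal. Precision-weighted mean: (1/7.6·2.6 + 3/3.7·-5.25) / (1/7.6 + 3/3.7) = -4.1540.
A Normal posterior is symmetric, so mode = mean.

MAP = -4.1540, posterior mean = -4.1540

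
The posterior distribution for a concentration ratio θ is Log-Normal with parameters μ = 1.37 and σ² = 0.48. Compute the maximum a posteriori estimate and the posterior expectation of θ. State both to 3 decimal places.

Mode = exp(μ − σ²) = exp(0.89) = 2.435.
Mean = exp(μ + σ²/2) = exp(1.610) = 5.003.
The mean is pulled above the mode by the posterior's right skew.

MAP: 2.435. Posterior mean: 5.003.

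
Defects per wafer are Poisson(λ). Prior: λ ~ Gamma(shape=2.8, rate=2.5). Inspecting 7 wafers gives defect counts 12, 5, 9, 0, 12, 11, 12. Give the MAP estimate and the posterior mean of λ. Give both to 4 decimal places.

MAP estimate = 6.6105, posterior mean = 6.7158

Σ counts = 61. Posterior: Gamma(shape = 2.8+61 = 63.8, rate = 2.5+7 = 9.5).
Mode = (α−1)/β = 62.8/9.5 = 6.6105.
Mean = α/β = 63.8/9.5 = 6.7158.
Mean > mode: the posterior has a right tail.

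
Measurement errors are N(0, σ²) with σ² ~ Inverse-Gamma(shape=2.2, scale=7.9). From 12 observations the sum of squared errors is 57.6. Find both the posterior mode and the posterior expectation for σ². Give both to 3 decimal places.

Posterior: Inverse-Gamma(shape = 2.2+12/2 = 8.2, scale = 7.9+57.6/2 = 36.7).
Mode = β/(α+1) = 36.7/9.2 = 3.989.
Mean = β/(α−1) = 36.7/7.2 = 5.097.
The posterior is right-skewed, so the mean exceeds the mode.

MAP = 3.989; posterior mean = 5.097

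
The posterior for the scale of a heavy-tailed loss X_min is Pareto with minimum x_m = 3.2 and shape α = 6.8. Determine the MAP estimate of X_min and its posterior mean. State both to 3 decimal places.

MAP = 3.200; posterior mean = 3.752

The Pareto density is strictly decreasing on [x_m, ∞), so the mode is x_m = 3.200.
Mean = α·x_m/(α−1) = 6.8·3.2/5.8 = 3.752.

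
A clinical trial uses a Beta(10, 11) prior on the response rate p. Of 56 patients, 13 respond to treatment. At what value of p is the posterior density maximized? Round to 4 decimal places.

Posterior: Beta(10+13, 11+43) = Beta(23, 54).
Mode = (23−1)/(23+54−2) = 22/75 = 0.2933.
Mean = 23/(23+54) = 23/77 = 0.2987.
This is the posterior mode — the MAP estimate.

0.2933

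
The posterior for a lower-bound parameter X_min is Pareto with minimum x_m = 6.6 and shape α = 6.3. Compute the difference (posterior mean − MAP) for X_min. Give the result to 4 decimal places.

1.2453

The Pareto density is strictly decreasing on [x_m, ∞), so the mode is x_m = 6.6000.
Mean = α·x_m/(α−1) = 6.3·6.6/5.3 = 7.8453.
Difference = 7.8453 − 6.6000 = 1.2453.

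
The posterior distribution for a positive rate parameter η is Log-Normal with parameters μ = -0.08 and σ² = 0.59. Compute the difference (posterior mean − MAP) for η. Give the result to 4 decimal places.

0.7282

Mode = exp(μ − σ²) = exp(-0.67) = 0.5117.
Mean = exp(μ + σ²/2) = exp(0.215) = 1.2399.
Difference = 1.2399 − 0.5117 = 0.7282.
The posterior is right-skewed, so the mean exceeds the mode.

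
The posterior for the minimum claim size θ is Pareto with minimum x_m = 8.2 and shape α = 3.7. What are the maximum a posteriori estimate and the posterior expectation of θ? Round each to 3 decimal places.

The Pareto density is strictly decreasing on [x_m, ∞), so the mode is x_m = 8.200.
Mean = α·x_m/(α−1) = 3.7·8.2/2.7 = 11.237.

MAP = 8.200; posterior mean = 11.237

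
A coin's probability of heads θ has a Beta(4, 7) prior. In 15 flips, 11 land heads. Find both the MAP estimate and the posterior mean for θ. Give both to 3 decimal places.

Posterior: Beta(4+11, 7+4) = Beta(15, 11).
Mode = (15−1)/(15+11−2) = 14/24 = 0.583.
Mean = 15/(15+11) = 15/26 = 0.577.

θ_MAP = 0.583, E[θ|data] = 0.577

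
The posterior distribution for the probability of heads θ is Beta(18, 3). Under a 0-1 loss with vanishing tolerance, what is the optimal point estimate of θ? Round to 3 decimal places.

Mode = (18−1)/(18+3−2) = 17/19 = 0.895.
Mean = 18/(18+3) = 18/21 = 0.857.
This is the posterior mode — the MAP estimate.

0.895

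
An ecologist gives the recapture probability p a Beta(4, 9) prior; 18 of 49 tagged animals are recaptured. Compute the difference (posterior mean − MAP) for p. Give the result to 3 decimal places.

0.005

Posterior: Beta(4+18, 9+31) = Beta(22, 40).
Mode = (22−1)/(22+40−2) = 21/60 = 0.350.
Mean = 22/(22+40) = 22/62 = 0.355.
Difference = 0.355 − 0.350 = 0.005.
Mean > mode: the posterior has a right tail.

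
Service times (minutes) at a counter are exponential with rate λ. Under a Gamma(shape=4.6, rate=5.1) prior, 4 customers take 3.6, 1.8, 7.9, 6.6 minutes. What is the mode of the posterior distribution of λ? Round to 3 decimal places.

Σ times = 19.9. Posterior: Gamma(shape = 4.6+4 = 8.6, rate = 5.1+19.9 = 25.0).
Mode = (α−1)/β = 7.6/25.0 = 0.304.
Mean = α/β = 8.6/25.0 = 0.344.
This is the posterior mode — the MAP estimate.

0.304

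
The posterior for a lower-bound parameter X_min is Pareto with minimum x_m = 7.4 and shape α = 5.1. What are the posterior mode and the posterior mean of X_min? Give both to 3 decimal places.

MAP = 7.400, posterior mean = 9.205

The Pareto density is strictly decreasing on [x_m, ∞), so the mode is x_m = 7.400.
Mean = α·x_m/(α−1) = 5.1·7.4/4.1 = 9.205.
Mean > mode: the posterior has a right tail.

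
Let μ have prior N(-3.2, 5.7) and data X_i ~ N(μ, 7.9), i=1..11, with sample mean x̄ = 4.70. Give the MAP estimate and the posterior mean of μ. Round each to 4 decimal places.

Posterior for μ is Normal. Precision-weighted mean: (1/5.7·-3.2 + 11/7.9·4.70) / (1/5.7 + 11/7.9) = 3.8160.
A Normal posterior is symmetric, so mode = mean.

μ_MAP = 3.8160, E[μ|data] = 3.8160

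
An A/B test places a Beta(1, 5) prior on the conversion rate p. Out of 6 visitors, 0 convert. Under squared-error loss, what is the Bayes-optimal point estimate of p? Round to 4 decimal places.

0.0833

Posterior: Beta(1+0, 5+6) = Beta(1, 11).
Since α = 1 ≤ 1 and β > 1, the Beta density is monotone decreasing on [0,1]; the mode is at 0.
Mean = 1/(1+11) = 0.0833.
Squared-error loss ⇒ the optimal estimator is the posterior mean.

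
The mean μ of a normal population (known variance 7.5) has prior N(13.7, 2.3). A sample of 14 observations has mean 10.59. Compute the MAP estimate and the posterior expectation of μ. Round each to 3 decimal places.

Posterior for μ is Normal. Precision-weighted mean: (1/2.3·13.7 + 14/7.5·10.59) / (1/2.3 + 14/7.5) = 11.178.
A Normal posterior is symmetric, so mode = mean.

MAP estimate = 11.178, posterior expectation = 11.178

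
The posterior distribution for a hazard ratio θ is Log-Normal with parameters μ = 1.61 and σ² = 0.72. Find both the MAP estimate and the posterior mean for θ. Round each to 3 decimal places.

MAP: 2.435. Posterior mean: 7.171.

Mode = exp(μ − σ²) = exp(0.89) = 2.435.
Mean = exp(μ + σ²/2) = exp(1.970) = 7.171.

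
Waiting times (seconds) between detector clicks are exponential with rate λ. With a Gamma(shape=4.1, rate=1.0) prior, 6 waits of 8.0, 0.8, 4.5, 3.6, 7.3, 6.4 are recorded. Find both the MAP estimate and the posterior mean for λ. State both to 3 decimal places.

MAP = 0.288; posterior mean = 0.320

Σ times = 30.6. Posterior: Gamma(shape = 4.1+6 = 10.1, rate = 1.0+30.6 = 31.6).
Mode = (α−1)/β = 9.1/31.6 = 0.288.
Mean = α/β = 10.1/31.6 = 0.320.
Right-skewed posterior ⇒ mode < mean.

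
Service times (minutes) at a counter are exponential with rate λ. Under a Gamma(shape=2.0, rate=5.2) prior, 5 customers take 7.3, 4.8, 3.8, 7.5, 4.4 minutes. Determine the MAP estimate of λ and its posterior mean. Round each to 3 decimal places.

Σ times = 27.8. Posterior: Gamma(shape = 2.0+5 = 7.0, rate = 5.2+27.8 = 33.0).
Mode = (α−1)/β = 6.0/33.0 = 0.182.
Mean = α/β = 7.0/33.0 = 0.212.

MAP estimate = 0.182, posterior mean = 0.212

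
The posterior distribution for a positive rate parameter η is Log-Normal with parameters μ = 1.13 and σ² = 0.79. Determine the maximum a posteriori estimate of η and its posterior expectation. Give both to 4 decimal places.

Mode = exp(μ − σ²) = exp(0.34) = 1.4049.
Mean = exp(μ + σ²/2) = exp(1.525) = 4.5951.

maximum a posteriori estimate = 1.4049, posterior expectation = 4.5951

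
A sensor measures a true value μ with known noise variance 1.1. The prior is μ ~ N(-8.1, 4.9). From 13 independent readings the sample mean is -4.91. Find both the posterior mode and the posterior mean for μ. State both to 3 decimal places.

Posterior for μ is Normal. Precision-weighted mean: (1/4.9·-8.1 + 13/1.1·-4.91) / (1/4.9 + 13/1.1) = -4.964.
A Normal posterior is symmetric, so mode = mean.

MAP = -4.964; posterior mean = -4.964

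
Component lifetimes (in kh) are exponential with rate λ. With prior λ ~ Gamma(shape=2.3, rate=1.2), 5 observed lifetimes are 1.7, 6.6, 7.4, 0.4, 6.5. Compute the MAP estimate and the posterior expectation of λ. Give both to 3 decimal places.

Σ times = 22.6. Posterior: Gamma(shape = 2.3+5 = 7.3, rate = 1.2+22.6 = 23.8).
Mode = (α−1)/β = 6.3/23.8 = 0.265.
Mean = α/β = 7.3/23.8 = 0.307.

MAP estimate = 0.265, posterior expectation = 0.307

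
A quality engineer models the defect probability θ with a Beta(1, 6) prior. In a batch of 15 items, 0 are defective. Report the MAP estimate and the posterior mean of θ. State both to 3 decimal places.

MAP = 0.000, posterior mean = 0.045

Posterior: Beta(1+0, 6+15) = Beta(1, 21).
Since α = 1 ≤ 1 and β > 1, the Beta density is monotone decreasing on [0,1]; the mode is at 0.
Mean = 1/(1+21) = 0.045.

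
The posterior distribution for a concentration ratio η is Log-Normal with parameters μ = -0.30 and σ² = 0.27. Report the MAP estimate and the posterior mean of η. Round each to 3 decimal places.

Mode = exp(μ − σ²) = exp(-0.57) = 0.566.
Mean = exp(μ + σ²/2) = exp(-0.165) = 0.848.
Right-skewed posterior ⇒ mode < mean.

MAP: 0.566. Posterior mean: 0.848.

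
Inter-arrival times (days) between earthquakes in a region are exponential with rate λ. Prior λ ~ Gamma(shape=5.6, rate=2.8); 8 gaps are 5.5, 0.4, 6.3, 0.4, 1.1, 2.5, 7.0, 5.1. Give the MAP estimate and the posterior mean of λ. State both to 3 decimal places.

MAP = 0.405; posterior mean = 0.437

Σ times = 28.3. Posterior: Gamma(shape = 5.6+8 = 13.6, rate = 2.8+28.3 = 31.1).
Mode = (α−1)/β = 12.6/31.1 = 0.405.
Mean = α/β = 13.6/31.1 = 0.437.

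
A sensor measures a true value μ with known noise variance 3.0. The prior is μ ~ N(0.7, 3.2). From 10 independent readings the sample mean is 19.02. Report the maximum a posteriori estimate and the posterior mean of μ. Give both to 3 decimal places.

Posterior for μ is Normal. Precision-weighted mean: (1/3.2·0.7 + 10/3.0·19.02) / (1/3.2 + 10/3.0) = 17.450.
A Normal posterior is symmetric, so mode = mean.

MAP: 17.450. Posterior mean: 17.450.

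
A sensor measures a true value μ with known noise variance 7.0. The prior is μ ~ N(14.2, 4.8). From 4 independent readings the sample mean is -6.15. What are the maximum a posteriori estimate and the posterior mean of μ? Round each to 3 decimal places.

Posterior for μ is Normal. Precision-weighted mean: (1/4.8·14.2 + 4/7.0·-6.15) / (1/4.8 + 4/7.0) = -0.713.
A Normal posterior is symmetric, so mode = mean.

MAP: -0.713. Posterior mean: -0.713.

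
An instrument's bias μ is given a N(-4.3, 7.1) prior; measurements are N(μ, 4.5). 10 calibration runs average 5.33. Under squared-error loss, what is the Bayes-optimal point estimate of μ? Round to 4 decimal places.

Posterior for μ is Normal. Precision-weighted mean: (1/7.1·-4.3 + 10/4.5·5.33) / (1/7.1 + 10/4.5) = 4.7560.
A Normal posterior is symmetric, so mode = mean.
Squared-error loss ⇒ the optimal estimator is the posterior mean.

4.7560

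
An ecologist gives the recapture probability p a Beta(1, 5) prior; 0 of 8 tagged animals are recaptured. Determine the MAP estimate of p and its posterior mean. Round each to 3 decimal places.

Posterior: Beta(1+0, 5+8) = Beta(1, 13).
Since α = 1 ≤ 1 and β > 1, the Beta density is monotone decreasing on [0,1]; the mode is at 0.
Mean = 1/(1+13) = 0.071.
Right-skewed posterior ⇒ mode < mean.

MAP estimate = 0.000, posterior mean = 0.071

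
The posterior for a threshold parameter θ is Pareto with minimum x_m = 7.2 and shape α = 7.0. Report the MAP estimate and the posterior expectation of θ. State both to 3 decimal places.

The Pareto density is strictly decreasing on [x_m, ∞), so the mode is x_m = 7.200.
Mean = α·x_m/(α−1) = 7.0·7.2/6.0 = 8.400.

θ_MAP = 7.200, E[θ|data] = 8.400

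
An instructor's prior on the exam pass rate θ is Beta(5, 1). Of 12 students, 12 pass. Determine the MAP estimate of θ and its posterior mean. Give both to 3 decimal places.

MAP estimate = 1.000, posterior mean = 0.944

Posterior: Beta(5+12, 1+0) = Beta(17, 1).
Since β = 1 ≤ 1 and α > 1, the Beta density is monotone increasing on [0,1]; the mode is at 1.
Mean = 17/(17+1) = 0.944.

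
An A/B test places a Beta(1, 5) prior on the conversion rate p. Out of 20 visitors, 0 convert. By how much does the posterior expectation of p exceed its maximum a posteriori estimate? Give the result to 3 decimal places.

Posterior: Beta(1+0, 5+20) = Beta(1, 25).
Since α = 1 ≤ 1 and β > 1, the Beta density is monotone decreasing on [0,1]; the mode is at 0.
Mean = 1/(1+25) = 0.038.
Difference = 0.038 − 0.000 = 0.038.
Mean > mode: the posterior has a right tail.

0.038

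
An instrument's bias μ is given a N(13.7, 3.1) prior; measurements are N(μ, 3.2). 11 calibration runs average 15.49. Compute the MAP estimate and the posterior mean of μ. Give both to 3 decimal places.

Posterior for μ is Normal. Precision-weighted mean: (1/3.1·13.7 + 11/3.2·15.49) / (1/3.1 + 11/3.2) = 15.336.
A Normal posterior is symmetric, so mode = mean.

μ_MAP = 15.336, E[μ|data] = 15.336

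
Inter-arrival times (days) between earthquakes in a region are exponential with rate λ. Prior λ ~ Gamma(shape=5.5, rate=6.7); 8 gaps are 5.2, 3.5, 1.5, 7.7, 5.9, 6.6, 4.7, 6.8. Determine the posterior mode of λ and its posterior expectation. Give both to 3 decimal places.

posterior mode = 0.257, posterior expectation = 0.278

Σ times = 41.9. Posterior: Gamma(shape = 5.5+8 = 13.5, rate = 6.7+41.9 = 48.6).
Mode = (α−1)/β = 12.5/48.6 = 0.257.
Mean = α/β = 13.5/48.6 = 0.278.
The posterior is right-skewed, so the mean exceeds the mode.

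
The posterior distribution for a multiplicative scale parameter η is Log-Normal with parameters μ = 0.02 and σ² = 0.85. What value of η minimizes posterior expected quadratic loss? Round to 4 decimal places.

Mode = exp(μ − σ²) = exp(-0.83) = 0.4360.
Mean = exp(μ + σ²/2) = exp(0.445) = 1.5605.
Quadratic loss ⇒ the optimal estimator is the posterior mean.

1.5605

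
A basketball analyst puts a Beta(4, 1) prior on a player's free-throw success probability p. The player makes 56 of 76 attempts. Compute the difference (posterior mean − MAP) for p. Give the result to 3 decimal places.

Posterior: Beta(4+56, 1+20) = Beta(60, 21).
Mode = (60−1)/(60+21−2) = 59/79 = 0.747.
Mean = 60/(60+21) = 60/81 = 0.741.
Difference = 0.741 − 0.747 = -0.006.
Mode > mean: the posterior has a left tail.

-0.006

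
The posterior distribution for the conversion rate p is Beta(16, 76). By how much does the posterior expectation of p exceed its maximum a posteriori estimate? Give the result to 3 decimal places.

Mode = (16−1)/(16+76−2) = 15/90 = 0.167.
Mean = 16/(16+76) = 16/92 = 0.174.
Difference = 0.174 − 0.167 = 0.007.
The posterior is right-skewed, so the mean exceeds the mode.

0.007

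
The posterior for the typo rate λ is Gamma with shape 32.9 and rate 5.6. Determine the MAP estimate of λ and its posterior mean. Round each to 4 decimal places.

Mode = (α−1)/β = 31.9/5.6 = 5.6964.
Mean = α/β = 32.9/5.6 = 5.8750.
The posterior is right-skewed, so the mean exceeds the mode.

MAP = 5.6964, posterior mean = 5.8750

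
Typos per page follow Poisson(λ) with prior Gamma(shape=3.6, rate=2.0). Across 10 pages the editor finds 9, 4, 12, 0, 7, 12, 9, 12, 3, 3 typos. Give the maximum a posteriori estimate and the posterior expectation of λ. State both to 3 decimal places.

Σ counts = 71. Posterior: Gamma(shape = 3.6+71 = 74.6, rate = 2.0+10 = 12.0).
Mode = (α−1)/β = 73.6/12.0 = 6.133.
Mean = α/β = 74.6/12.0 = 6.217.
Right-skewed posterior ⇒ mode < mean.

MAP = 6.133, posterior mean = 6.217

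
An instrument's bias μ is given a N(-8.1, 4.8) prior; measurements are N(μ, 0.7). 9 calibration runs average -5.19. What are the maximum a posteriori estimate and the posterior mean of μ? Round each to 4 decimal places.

Posterior for μ is Normal. Precision-weighted mean: (1/4.8·-8.1 + 9/0.7·-5.19) / (1/4.8 + 9/0.7) = -5.2364.
A Normal posterior is symmetric, so mode = mean.

μ_MAP = -5.2364, E[μ|data] = -5.2364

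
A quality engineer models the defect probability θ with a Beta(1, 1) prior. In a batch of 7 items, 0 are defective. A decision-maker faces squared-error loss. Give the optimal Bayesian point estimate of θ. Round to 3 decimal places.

0.111

Posterior: Beta(1+0, 1+7) = Beta(1, 8).
Since α = 1 ≤ 1 and β > 1, the Beta density is monotone decreasing on [0,1]; the mode is at 0.
Mean = 1/(1+8) = 0.111.
Squared-error loss ⇒ the optimal estimator is the posterior mean.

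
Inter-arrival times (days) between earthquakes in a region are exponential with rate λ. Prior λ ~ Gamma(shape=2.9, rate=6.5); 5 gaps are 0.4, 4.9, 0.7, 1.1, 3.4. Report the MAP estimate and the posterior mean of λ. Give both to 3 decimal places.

MAP = 0.406, posterior mean = 0.465

Σ times = 10.5. Posterior: Gamma(shape = 2.9+5 = 7.9, rate = 6.5+10.5 = 17.0).
Mode = (α−1)/β = 6.9/17.0 = 0.406.
Mean = α/β = 7.9/17.0 = 0.465.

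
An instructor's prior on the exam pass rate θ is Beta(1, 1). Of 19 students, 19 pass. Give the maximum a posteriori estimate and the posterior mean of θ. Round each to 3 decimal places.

MAP: 1.000. Posterior mean: 0.952.

Posterior: Beta(1+19, 1+0) = Beta(20, 1).
Since β = 1 ≤ 1 and α > 1, the Beta density is monotone increasing on [0,1]; the mode is at 1.
Mean = 20/(20+1) = 0.952.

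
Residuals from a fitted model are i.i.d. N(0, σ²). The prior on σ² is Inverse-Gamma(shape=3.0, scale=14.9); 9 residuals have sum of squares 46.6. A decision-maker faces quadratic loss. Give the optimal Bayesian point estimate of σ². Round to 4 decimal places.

Posterior: Inverse-Gamma(shape = 3.0+9/2 = 7.5, scale = 14.9+46.6/2 = 38.2).
Mode = β/(α+1) = 38.2/8.5 = 4.4941.
Mean = β/(α−1) = 38.2/6.5 = 5.8769.
Quadratic loss ⇒ the optimal estimator is the posterior mean.

5.8769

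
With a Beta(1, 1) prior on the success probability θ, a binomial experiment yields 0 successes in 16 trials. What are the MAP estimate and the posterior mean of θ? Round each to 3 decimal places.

MAP: 0.000. Posterior mean: 0.056.

Posterior: Beta(1+0, 1+16) = Beta(1, 17).
Since α = 1 ≤ 1 and β > 1, the Beta density is monotone decreasing on [0,1]; the mode is at 0.
Mean = 1/(1+17) = 0.056.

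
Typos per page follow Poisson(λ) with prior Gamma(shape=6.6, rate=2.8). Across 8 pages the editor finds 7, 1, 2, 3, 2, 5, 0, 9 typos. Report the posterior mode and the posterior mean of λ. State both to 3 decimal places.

λ_MAP = 3.204, E[λ|data] = 3.296

Σ counts = 29. Posterior: Gamma(shape = 6.6+29 = 35.6, rate = 2.8+8 = 10.8).
Mode = (α−1)/β = 34.6/10.8 = 3.204.
Mean = α/β = 35.6/10.8 = 3.296.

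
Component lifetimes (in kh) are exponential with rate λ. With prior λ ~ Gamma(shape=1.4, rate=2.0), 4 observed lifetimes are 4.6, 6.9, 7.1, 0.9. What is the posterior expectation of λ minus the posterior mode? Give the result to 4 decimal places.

0.0465

Σ times = 19.5. Posterior: Gamma(shape = 1.4+4 = 5.4, rate = 2.0+19.5 = 21.5).
Mode = (α−1)/β = 4.4/21.5 = 0.2047.
Mean = α/β = 5.4/21.5 = 0.2512.
Difference = 0.2512 − 0.2047 = 0.0465.
Mean > mode: the posterior has a right tail.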